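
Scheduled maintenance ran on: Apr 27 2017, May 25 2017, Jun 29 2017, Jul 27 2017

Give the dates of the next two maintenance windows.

Aug 31 2017, Sep 28 2017

These are Thursdays with 28, 35, 28-day gaps.
Each is the final Thursday of its month — Jun 29 2017 is past the 28th, so '4th Thursday' doesn't fit.
Last Thursday of August 2017: Aug 31 2017.
September 2017 ends with Thursday Sep 28 2017.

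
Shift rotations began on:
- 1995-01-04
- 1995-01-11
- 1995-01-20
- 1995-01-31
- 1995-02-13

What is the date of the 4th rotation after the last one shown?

1995-04-26

Gaps: 7, 9, 11, 13 days — each gap is 2 larger than the previous one.
Next gap: 15 days. 1995-02-13 + 15 days = 1995-02-28.
Next gap: 17 days. 1995-02-28 + 17 days = 1995-03-17.
Next gap: 19 days. 1995-03-17 + 19 days = 1995-04-05.
Next gap: 21 days. 1995-04-05 + 21 days = 1995-04-26.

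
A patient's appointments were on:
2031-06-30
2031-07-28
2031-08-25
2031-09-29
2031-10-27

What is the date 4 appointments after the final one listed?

These are Mondays with 28, 28, 35, 28-day gaps.
Each is the final Monday of its month — 2031-06-30 is past the 28th, so '4th Monday' doesn't fit.
Last Monday of November 2031: 2031-11-24.
December 2031 ends with Monday 2031-12-29.
January 2032 ends with Monday 2032-01-26.
February 2032 ends with Monday 2032-02-23.

2032-02-23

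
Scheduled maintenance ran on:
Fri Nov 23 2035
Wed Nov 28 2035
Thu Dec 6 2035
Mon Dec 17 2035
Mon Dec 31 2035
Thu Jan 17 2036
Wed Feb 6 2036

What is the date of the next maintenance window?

Intervals are 5, 8, 11, 14, 17, 20 days — an arithmetic progression with common difference 3.
Next gap: 23 days. Wed Feb 6 2036 + 23 days = Fri Feb 29 2036.

Fri Feb 29 2036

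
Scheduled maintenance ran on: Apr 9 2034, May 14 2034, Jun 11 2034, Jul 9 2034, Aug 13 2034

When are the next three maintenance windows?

These are Sundays at 28- or 35-day spacing (35, 28, 28, 35).
The pattern: 2nd Sunday of the month.
2nd Sunday of September 2034: Sep 10 2034.
2nd Sunday of October 2034: Oct 8 2034.
November 2034 — 2nd Sunday is Nov 12 2034.

Sep 10 2034, Oct 8 2034, Nov 12 2034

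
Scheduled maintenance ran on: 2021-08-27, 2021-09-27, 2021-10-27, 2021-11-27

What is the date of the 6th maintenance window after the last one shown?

The day-of-month is always 27 (31, 30, 31 days between events).
So this recurs on the 27th of each month.
Next: December 2021 → 2021-12-27.
January 2022: 2022-01-27.
Next: February 2022 → 2022-02-27.
Next: March 2022 → 2022-03-27.
April 2022: 2022-04-27.
May 2022: 2022-05-27.

2022-05-27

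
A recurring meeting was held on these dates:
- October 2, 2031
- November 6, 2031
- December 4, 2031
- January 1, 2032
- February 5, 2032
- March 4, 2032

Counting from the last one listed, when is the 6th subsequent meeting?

September 2, 2032

These are Thursdays at 28- or 35-day spacing (35, 28, 28, 35, 28).
The pattern: 1st Thursday of the month.
April 2032 — 1st Thursday is April 1, 2032.
1st Thursday of May 2032: May 6, 2032.
1st Thursday of June 2032: June 3, 2032.
July 2032 — 1st Thursday is July 1, 2032.
1st Thursday of August 2032: August 5, 2032.
September 2032 — 1st Thursday is September 2, 2032.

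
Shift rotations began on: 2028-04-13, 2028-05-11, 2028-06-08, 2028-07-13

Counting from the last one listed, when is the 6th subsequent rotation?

2029-01-11

All dates are Thursdays, 28, 28, 35 days apart.
Specifically, the 2nd Thursday of each month.
2nd Thursday of August 2028: 2028-08-10.
2nd Thursday of September 2028: 2028-09-14.
2nd Thursday of October 2028: 2028-10-12.
2nd Thursday of November 2028: 2028-11-09.
2nd Thursday of December 2028: 2028-12-14.
2nd Thursday of January 2029: 2029-01-11.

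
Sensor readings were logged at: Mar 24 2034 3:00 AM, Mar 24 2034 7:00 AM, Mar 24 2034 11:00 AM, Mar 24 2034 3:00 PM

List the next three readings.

Gaps: 4, 4, 4 hours — each event is 4 hours after the previous one.
Mar 24 2034 3:00 PM + 4 h = Mar 24 2034 7:00 PM.
Mar 24 2034 7:00 PM + 4 h = Mar 24 2034 11:00 PM.
Mar 24 2034 11:00 PM + 4 h = Mar 25 2034 3:00 AM.

Mar 24 2034 7:00 PM, Mar 24 2034 11:00 PM, Mar 25 2034 3:00 AM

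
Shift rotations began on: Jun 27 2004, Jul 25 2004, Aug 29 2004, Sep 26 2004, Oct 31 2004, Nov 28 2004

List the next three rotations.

Dec 26 2004, Jan 30 2005, Feb 27 2005

These are Sundays with 28, 35, 28, 35, 28-day gaps.
Each is the final Sunday of its month — Aug 29 2004 is past the 28th, so '4th Sunday' doesn't fit.
December 2004 ends with Sunday Dec 26 2004.
January 2005 ends with Sunday Jan 30 2005.
February 2005 ends with Sunday Feb 27 2005.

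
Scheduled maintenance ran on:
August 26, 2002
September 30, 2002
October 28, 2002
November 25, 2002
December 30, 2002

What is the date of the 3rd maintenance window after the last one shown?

March 31, 2003

Every date is a Monday; gaps 35, 28, 28, 35 days.
Each is the last Monday of its month (at least one falls on the 29th or later, ruling out '4th Monday').
Last Monday of January 2003: January 27, 2003.
Last Monday of February 2003: February 24, 2003.
Last Monday of March 2003: March 31, 2003.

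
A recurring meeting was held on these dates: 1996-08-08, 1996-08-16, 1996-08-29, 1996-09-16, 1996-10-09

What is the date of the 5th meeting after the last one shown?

Gaps: 8, 13, 18, 23 days — each gap is 5 larger than the previous one.
Next gap: 28 days. 1996-10-09 + 28 days = 1996-11-06.
Next gap: 33 days. 1996-11-06 + 33 days = 1996-12-09.
Next gap: 38 days. 1996-12-09 + 38 days = 1997-01-16.
Next gap: 43 days. 1997-01-16 + 43 days = 1997-02-28.
Next gap: 48 days. 1997-02-28 + 48 days = 1997-04-17.

1997-04-17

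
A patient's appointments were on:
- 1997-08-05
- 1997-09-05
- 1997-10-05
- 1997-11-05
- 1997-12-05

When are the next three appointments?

Each date is the 5th; the gaps (31, 30, 31, 30) track the month lengths.
The rule is the 5th of each month.
January 1998: 1998-01-05.
Next: February 1998 → 1998-02-05.
March 1998: 1998-03-05.

1998-01-05, 1998-02-05, 1998-03-05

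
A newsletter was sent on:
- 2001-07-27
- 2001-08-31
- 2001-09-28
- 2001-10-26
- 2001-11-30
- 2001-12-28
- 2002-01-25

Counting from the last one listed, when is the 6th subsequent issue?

These are Fridays with 35, 28, 28, 35, 28, 28-day gaps.
Each is the final Friday of its month — 2001-08-31 is past the 28th, so '4th Friday' doesn't fit.
February 2002 ends with Friday 2002-02-22.
March 2002 ends with Friday 2002-03-29.
Last Friday of April 2002: 2002-04-26.
Last Friday of May 2002: 2002-05-31.
June 2002 ends with Friday 2002-06-28.
Last Friday of July 2002: 2002-07-26.

2002-07-26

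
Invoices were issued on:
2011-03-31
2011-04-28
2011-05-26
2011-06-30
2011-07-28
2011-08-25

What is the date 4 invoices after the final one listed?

Every date is a Thursday; gaps 28, 28, 35, 28, 28 days.
Each is the last Thursday of its month (at least one falls on the 29th or later, ruling out '4th Thursday').
Last Thursday of September 2011: 2011-09-29.
Last Thursday of October 2011: 2011-10-27.
Last Thursday of November 2011: 2011-11-24.
December 2011 ends with Thursday 2011-12-29.

2011-12-29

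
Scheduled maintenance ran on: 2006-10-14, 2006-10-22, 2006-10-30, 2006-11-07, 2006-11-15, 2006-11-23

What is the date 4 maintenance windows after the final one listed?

Gaps between consecutive events: 8, 8, 8, 8, 8 days — a constant 8-day interval.
2006-11-23 + 8 days = 2006-12-01.
2006-12-01 + 8 days = 2006-12-09.
2006-12-09 + 8 days = 2006-12-17.
2006-12-17 + 8 days = 2006-12-25.

2006-12-25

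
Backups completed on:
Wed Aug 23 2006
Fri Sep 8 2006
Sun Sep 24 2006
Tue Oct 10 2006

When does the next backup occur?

Thu Oct 26 2006

The spacing is 16, 16, 16 days — always 16 days.
Tue Oct 10 2006 + 16 days = Thu Oct 26 2006.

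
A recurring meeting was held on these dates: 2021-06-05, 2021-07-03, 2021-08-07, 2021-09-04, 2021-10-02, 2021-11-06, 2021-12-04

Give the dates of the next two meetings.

These are Saturdays at 28- or 35-day spacing (28, 35, 28, 28, 35, 28).
The pattern: 1st Saturday of the month.
January 2022 — 1st Saturday is 2022-01-01.
February 2022 — 1st Saturday is 2022-02-05.

2022-01-01, 2022-02-05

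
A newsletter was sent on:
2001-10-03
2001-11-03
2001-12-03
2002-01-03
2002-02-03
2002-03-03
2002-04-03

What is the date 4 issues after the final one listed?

2002-08-03

The day-of-month is always 3 (31, 30, 31, 31, 28, 31 days between events).
So this recurs on the 3rd of each month.
May 2002: 2002-05-03.
June 2002: 2002-06-03.
Next: July 2002 → 2002-07-03.
August 2002: 2002-08-03.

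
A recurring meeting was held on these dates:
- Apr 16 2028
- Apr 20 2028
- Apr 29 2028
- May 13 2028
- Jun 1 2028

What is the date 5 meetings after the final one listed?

Gaps: 4, 9, 14, 19 days — each gap is 5 larger than the previous one.
Next gap: 24 days. Jun 1 2028 + 24 days = Jun 25 2028.
Next gap: 29 days. Jun 25 2028 + 29 days = Jul 24 2028.
Next gap: 34 days. Jul 24 2028 + 34 days = Aug 27 2028.
Next gap: 39 days. Aug 27 2028 + 39 days = Oct 5 2028.
Next gap: 44 days. Oct 5 2028 + 44 days = Nov 18 2028.

Nov 18 2028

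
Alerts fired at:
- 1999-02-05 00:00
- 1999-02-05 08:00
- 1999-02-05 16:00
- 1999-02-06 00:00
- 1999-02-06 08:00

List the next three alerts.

Spacing: 8, 8, 8, 8 h — constant 8 h.
1999-02-06 08:00 + 8 h = 1999-02-06 16:00.
1999-02-06 16:00 + 8 h = 1999-02-07 00:00.
1999-02-07 00:00 + 8 h = 1999-02-07 08:00.

1999-02-06 16:00, 1999-02-07 00:00, 1999-02-07 08:00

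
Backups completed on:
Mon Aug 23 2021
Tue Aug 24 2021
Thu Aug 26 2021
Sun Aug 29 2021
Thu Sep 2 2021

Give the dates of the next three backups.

Tue Sep 7 2021, Mon Sep 13 2021, Mon Sep 20 2021

The spacing grows by 1 each time: 1, 2, 3, 4 days.
Next gap: 5 days. Thu Sep 2 2021 + 5 days = Tue Sep 7 2021.
Next gap: 6 days. Tue Sep 7 2021 + 6 days = Mon Sep 13 2021.
Next gap: 7 days. Mon Sep 13 2021 + 7 days = Mon Sep 20 2021.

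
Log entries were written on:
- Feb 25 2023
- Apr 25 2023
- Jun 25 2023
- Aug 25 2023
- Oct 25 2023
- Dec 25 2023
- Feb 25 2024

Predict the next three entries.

Each date is the 25th; the gaps (59, 61, 61, 61, 61, 62) track the month lengths.
The rule is the 25th of every 2 months.
Next: April 2024 → Apr 25 2024.
June 2024: Jun 25 2024.
August 2024: Aug 25 2024.

Apr 25 2024, Jun 25 2024, Aug 25 2024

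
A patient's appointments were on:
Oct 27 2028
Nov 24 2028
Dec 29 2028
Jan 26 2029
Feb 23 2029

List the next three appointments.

Mar 30 2029, Apr 27 2029, May 25 2029

Every date is a Friday; gaps 28, 35, 28, 28 days.
Each is the last Friday of its month (at least one falls on the 29th or later, ruling out '4th Friday').
Last Friday of March 2029: Mar 30 2029.
Last Friday of April 2029: Apr 27 2029.
Last Friday of May 2029: May 25 2029.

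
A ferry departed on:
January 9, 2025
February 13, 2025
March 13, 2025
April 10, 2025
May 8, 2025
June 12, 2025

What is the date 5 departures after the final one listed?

November 13, 2025

All dates are Thursdays, 35, 28, 28, 28, 35 days apart.
Specifically, the 2nd Thursday of each month.
July 2025 — 2nd Thursday is July 10, 2025.
August 2025 — 2nd Thursday is August 14, 2025.
2nd Thursday of September 2025: September 11, 2025.
October 2025 — 2nd Thursday is October 9, 2025.
November 2025 — 2nd Thursday is November 13, 2025.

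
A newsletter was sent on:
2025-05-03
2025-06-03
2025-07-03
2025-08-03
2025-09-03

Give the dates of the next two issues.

Each date is the 3rd; the gaps (31, 30, 31, 31) track the month lengths.
The rule is the 3rd of each month.
October 2025: 2025-10-03.
Next: November 2025 → 2025-11-03.

2025-10-03, 2025-11-03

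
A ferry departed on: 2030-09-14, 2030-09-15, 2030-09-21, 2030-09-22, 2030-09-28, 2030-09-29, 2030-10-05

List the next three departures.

Every event lands on a Saturday or Sunday (gaps cycle 1, 6, 1, 6, 1, 6).
So the schedule is: every Saturday and Sunday.
The following Sunday is 2030-10-06.
Next Saturday: 2030-10-12.
Next Sunday: 2030-10-13.

2030-10-06, 2030-10-12, 2030-10-13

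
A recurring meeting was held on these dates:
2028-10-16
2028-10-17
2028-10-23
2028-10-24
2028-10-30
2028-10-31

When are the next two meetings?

2028-11-06, 2028-11-07

The gap pattern 1, 6, 1, 6, 1 repeats every 2 events.
These are the Mondays and Tuesdays of each week.
The following Monday is 2028-11-06.
The following Tuesday is 2028-11-07.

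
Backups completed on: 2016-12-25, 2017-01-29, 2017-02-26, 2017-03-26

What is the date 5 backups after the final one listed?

Every date is a Sunday; gaps 35, 28, 28 days.
Each is the last Sunday of its month (at least one falls on the 29th or later, ruling out '4th Sunday').
April 2017 ends with Sunday 2017-04-30.
Last Sunday of May 2017: 2017-05-28.
June 2017 ends with Sunday 2017-06-25.
July 2017 ends with Sunday 2017-07-30.
August 2017 ends with Sunday 2017-08-27.

2017-08-27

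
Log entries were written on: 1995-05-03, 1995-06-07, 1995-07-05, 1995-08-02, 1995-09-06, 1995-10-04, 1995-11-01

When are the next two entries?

All dates are Wednesdays, 35, 28, 28, 35, 28, 28 days apart.
Specifically, the 1st Wednesday of each month.
December 1995 — 1st Wednesday is 1995-12-06.
1st Wednesday of January 1996: 1996-01-03.

1995-12-06, 1996-01-03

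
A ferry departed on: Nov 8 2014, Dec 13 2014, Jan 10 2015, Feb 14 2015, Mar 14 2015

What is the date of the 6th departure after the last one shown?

Sep 12 2015

All dates are Saturdays, 35, 28, 35, 28 days apart.
Specifically, the 2nd Saturday of each month.
April 2015 — 2nd Saturday is Apr 11 2015.
2nd Saturday of May 2015: May 9 2015.
June 2015 — 2nd Saturday is Jun 13 2015.
July 2015 — 2nd Saturday is Jul 11 2015.
2nd Saturday of August 2015: Aug 8 2015.
September 2015 — 2nd Saturday is Sep 12 2015.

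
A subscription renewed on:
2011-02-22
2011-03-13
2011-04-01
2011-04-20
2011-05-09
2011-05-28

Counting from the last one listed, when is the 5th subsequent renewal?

2011-08-31

The spacing is 19, 19, 19, 19, 19 days — always 19 days.
2011-05-28 + 19 days = 2011-06-16.
2011-06-16 + 19 days = 2011-07-05.
2011-07-05 + 19 days = 2011-07-24.
2011-07-24 + 19 days = 2011-08-12.
2011-08-12 + 19 days = 2011-08-31.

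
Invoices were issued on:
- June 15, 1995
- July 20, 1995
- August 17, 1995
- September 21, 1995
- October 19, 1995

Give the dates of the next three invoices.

November 16, 1995; December 21, 1995; January 18, 1996

Gaps: 35, 28, 35, 28 days — a mix of 28 and 35. Every date is a Thursday.
Each is the 3rd Thursday of its month.
November 1995 — 3rd Thursday is November 16, 1995.
3rd Thursday of December 1995: December 21, 1995.
January 1996 — 3rd Thursday is January 18, 1996.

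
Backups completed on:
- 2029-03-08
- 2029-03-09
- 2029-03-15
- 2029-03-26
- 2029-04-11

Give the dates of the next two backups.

The spacing grows by 5 each time: 1, 6, 11, 16 days.
Next gap: 21 days. 2029-04-11 + 21 days = 2029-05-02.
Next gap: 26 days. 2029-05-02 + 26 days = 2029-05-28.

2029-05-02, 2029-05-28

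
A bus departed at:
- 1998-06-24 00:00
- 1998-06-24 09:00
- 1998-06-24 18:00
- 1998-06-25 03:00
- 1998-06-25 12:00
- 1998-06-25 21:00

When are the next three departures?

1998-06-26 06:00, 1998-06-26 15:00, 1998-06-27 00:00

The interval is a steady 9 hours (9, 9, 9, 9, 9).
1998-06-25 21:00 + 9 h = 1998-06-26 06:00.
1998-06-26 06:00 + 9 h = 1998-06-26 15:00.
1998-06-26 15:00 + 9 h = 1998-06-27 00:00.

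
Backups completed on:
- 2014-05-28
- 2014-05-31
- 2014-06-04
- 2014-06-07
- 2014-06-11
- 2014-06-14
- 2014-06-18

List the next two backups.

Every event lands on a Wednesday or Saturday (gaps cycle 3, 4, 3, 4, 3, 4).
So the schedule is: every Wednesday and Saturday.
The following Saturday is 2014-06-21.
The following Wednesday is 2014-06-25.

2014-06-21, 2014-06-25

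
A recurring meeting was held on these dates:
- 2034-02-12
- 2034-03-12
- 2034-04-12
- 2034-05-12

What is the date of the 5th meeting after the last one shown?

2034-10-12

The day-of-month is always 12 (28, 31, 30 days between events).
So this recurs on the 12th of each month.
June 2034: 2034-06-12.
July 2034: 2034-07-12.
August 2034: 2034-08-12.
Next: September 2034 → 2034-09-12.
October 2034: 2034-10-12.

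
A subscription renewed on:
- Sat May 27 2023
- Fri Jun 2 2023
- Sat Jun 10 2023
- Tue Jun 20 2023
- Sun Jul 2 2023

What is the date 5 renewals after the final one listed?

The spacing grows by 2 each time: 6, 8, 10, 12 days.
Next gap: 14 days. Sun Jul 2 2023 + 14 days = Sun Jul 16 2023.
Next gap: 16 days. Sun Jul 16 2023 + 16 days = Tue Aug 1 2023.
Next gap: 18 days. Tue Aug 1 2023 + 18 days = Sat Aug 19 2023.
Next gap: 20 days. Sat Aug 19 2023 + 20 days = Fri Sep 8 2023.
Next gap: 22 days. Fri Sep 8 2023 + 22 days = Sat Sep 30 2023.

Sat Sep 30 2023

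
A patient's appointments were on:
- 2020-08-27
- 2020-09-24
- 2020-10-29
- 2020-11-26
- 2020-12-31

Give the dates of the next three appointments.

These are Thursdays with 28, 35, 28, 35-day gaps.
Each is the final Thursday of its month — 2020-10-29 is past the 28th, so '4th Thursday' doesn't fit.
January 2021 ends with Thursday 2021-01-28.
February 2021 ends with Thursday 2021-02-25.
Last Thursday of March 2021: 2021-03-25.

2021-01-28, 2021-02-25, 2021-03-25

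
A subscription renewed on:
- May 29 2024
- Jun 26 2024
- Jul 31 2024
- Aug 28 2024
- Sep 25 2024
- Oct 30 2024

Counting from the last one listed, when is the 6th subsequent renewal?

All Wednesdays; the gaps (28, 35, 28, 28, 35) vary with month length.
This is the last Wednesday of each month.
November 2024 ends with Wednesday Nov 27 2024.
Last Wednesday of December 2024: Dec 25 2024.
Last Wednesday of January 2025: Jan 29 2025.
February 2025 ends with Wednesday Feb 26 2025.
March 2025 ends with Wednesday Mar 26 2025.
April 2025 ends with Wednesday Apr 30 2025.

Apr 30 2025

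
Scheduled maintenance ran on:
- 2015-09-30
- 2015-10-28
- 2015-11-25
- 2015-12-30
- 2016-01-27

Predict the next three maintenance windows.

2016-02-24, 2016-03-30, 2016-04-27

These are Wednesdays with 28, 28, 35, 28-day gaps.
Each is the final Wednesday of its month — 2015-09-30 is past the 28th, so '4th Wednesday' doesn't fit.
Last Wednesday of February 2016: 2016-02-24.
March 2016 ends with Wednesday 2016-03-30.
April 2016 ends with Wednesday 2016-04-27.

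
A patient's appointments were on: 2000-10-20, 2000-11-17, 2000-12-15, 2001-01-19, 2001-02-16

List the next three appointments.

Gaps: 28, 28, 35, 28 days — a mix of 28 and 35. Every date is a Friday.
Each is the 3rd Friday of its month.
3rd Friday of March 2001: 2001-03-16.
3rd Friday of April 2001: 2001-04-20.
May 2001 — 3rd Friday is 2001-05-18.

2001-03-16, 2001-04-20, 2001-05-18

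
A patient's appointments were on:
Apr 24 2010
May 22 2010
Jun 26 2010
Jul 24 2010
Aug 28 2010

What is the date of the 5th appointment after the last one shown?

All dates are Saturdays, 28, 35, 28, 35 days apart.
Specifically, the 4th Saturday of each month.
September 2010 — 4th Saturday is Sep 25 2010.
4th Saturday of October 2010: Oct 23 2010.
4th Saturday of November 2010: Nov 27 2010.
December 2010 — 4th Saturday is Dec 25 2010.
January 2011 — 4th Saturday is Jan 22 2011.

Jan 22 2011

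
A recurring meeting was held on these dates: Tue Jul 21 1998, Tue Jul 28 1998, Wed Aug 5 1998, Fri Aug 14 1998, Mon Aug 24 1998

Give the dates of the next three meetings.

Gaps: 7, 8, 9, 10 days — each gap is 1 larger than the previous one.
Next gap: 11 days. Mon Aug 24 1998 + 11 days = Fri Sep 4 1998.
Next gap: 12 days. Fri Sep 4 1998 + 12 days = Wed Sep 16 1998.
Next gap: 13 days. Wed Sep 16 1998 + 13 days = Tue Sep 29 1998.

Fri Sep 4 1998, Wed Sep 16 1998, Tue Sep 29 1998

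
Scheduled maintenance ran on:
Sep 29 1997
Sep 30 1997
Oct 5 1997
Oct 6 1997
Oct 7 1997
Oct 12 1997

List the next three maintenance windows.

Gaps: 1, 5, 1, 1, 5 days — not constant, but cyclic with period 3.
The events fall on every Monday, Tuesday and Sunday.
The following Monday is Oct 13 1997.
Next Tuesday: Oct 14 1997.
Next Sunday: Oct 19 1997.

Oct 13 1997, Oct 14 1997, Oct 19 1997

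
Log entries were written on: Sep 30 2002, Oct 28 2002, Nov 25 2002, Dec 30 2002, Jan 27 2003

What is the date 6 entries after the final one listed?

Jul 28 2003

Every date is a Monday; gaps 28, 28, 35, 28 days.
Each is the last Monday of its month (at least one falls on the 29th or later, ruling out '4th Monday').
February 2003 ends with Monday Feb 24 2003.
Last Monday of March 2003: Mar 31 2003.
April 2003 ends with Monday Apr 28 2003.
Last Monday of May 2003: May 26 2003.
Last Monday of June 2003: Jun 30 2003.
July 2003 ends with Monday Jul 28 2003.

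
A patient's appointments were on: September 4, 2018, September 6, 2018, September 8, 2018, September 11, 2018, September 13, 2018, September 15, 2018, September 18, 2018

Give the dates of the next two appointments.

Every event lands on a Tuesday or Thursday or Saturday (gaps cycle 2, 2, 3, 2, 2, 3).
So the schedule is: every Tuesday, Thursday and Saturday.
The following Thursday is September 20, 2018.
Next Saturday: September 22, 2018.

September 20, 2018; September 22, 2018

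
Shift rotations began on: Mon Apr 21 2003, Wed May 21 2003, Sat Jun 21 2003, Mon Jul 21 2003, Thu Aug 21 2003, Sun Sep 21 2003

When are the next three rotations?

Tue Oct 21 2003, Fri Nov 21 2003, Sun Dec 21 2003

Each date is the 21st; the gaps (30, 31, 30, 31, 31) track the month lengths.
The rule is the 21st of each month.
October 2003: Tue Oct 21 2003.
Next: November 2003 → Fri Nov 21 2003.
December 2003: Sun Dec 21 2003.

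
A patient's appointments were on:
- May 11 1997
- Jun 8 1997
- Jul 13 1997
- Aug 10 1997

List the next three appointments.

Gaps: 28, 35, 28 days — a mix of 28 and 35. Every date is a Sunday.
Each is the 2nd Sunday of its month.
2nd Sunday of September 1997: Sep 14 1997.
October 1997 — 2nd Sunday is Oct 12 1997.
November 1997 — 2nd Sunday is Nov 9 1997.

Sep 14 1997, Oct 12 1997, Nov 9 1997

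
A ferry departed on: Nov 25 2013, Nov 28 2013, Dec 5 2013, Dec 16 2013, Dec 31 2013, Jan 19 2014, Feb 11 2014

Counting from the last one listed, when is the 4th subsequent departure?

Gaps: 3, 7, 11, 15, 19, 23 days — each gap is 4 larger than the previous one.
Next gap: 27 days. Feb 11 2014 + 27 days = Mar 10 2014.
Next gap: 31 days. Mar 10 2014 + 31 days = Apr 10 2014.
Next gap: 35 days. Apr 10 2014 + 35 days = May 15 2014.
Next gap: 39 days. May 15 2014 + 39 days = Jun 23 2014.

Jun 23 2014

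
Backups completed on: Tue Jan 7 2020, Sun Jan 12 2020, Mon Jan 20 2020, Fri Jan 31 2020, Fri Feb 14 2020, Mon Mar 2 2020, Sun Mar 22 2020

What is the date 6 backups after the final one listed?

Mon Sep 21 2020

Gaps: 5, 8, 11, 14, 17, 20 days — each gap is 3 larger than the previous one.
Next gap: 23 days. Sun Mar 22 2020 + 23 days = Tue Apr 14 2020.
Next gap: 26 days. Tue Apr 14 2020 + 26 days = Sun May 10 2020.
Next gap: 29 days. Sun May 10 2020 + 29 days = Mon Jun 8 2020.
Next gap: 32 days. Mon Jun 8 2020 + 32 days = Fri Jul 10 2020.
Next gap: 35 days. Fri Jul 10 2020 + 35 days = Fri Aug 14 2020.
Next gap: 38 days. Fri Aug 14 2020 + 38 days = Mon Sep 21 2020.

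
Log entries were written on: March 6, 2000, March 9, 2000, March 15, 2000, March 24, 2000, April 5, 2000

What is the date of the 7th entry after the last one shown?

September 20, 2000

The spacing grows by 3 each time: 3, 6, 9, 12 days.
Next gap: 15 days. April 5, 2000 + 15 days = April 20, 2000.
Next gap: 18 days. April 20, 2000 + 18 days = May 8, 2000.
Next gap: 21 days. May 8, 2000 + 21 days = May 29, 2000.
Next gap: 24 days. May 29, 2000 + 24 days = June 22, 2000.
Next gap: 27 days. June 22, 2000 + 27 days = July 19, 2000.
Next gap: 30 days. July 19, 2000 + 30 days = August 18, 2000.
Next gap: 33 days. August 18, 2000 + 33 days = September 20, 2000.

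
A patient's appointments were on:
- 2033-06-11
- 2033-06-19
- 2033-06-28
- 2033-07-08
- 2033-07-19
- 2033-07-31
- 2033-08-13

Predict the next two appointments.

2033-08-27, 2033-09-11

The spacing grows by 1 each time: 8, 9, 10, 11, 12, 13 days.
Next gap: 14 days. 2033-08-13 + 14 days = 2033-08-27.
Next gap: 15 days. 2033-08-27 + 15 days = 2033-09-11.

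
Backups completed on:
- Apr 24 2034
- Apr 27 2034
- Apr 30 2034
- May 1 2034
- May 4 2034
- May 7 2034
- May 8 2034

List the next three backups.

May 11 2034, May 14 2034, May 15 2034

Gaps: 3, 3, 1, 3, 3, 1 days — not constant, but cyclic with period 3.
The events fall on every Monday, Thursday and Sunday.
The following Thursday is May 11 2034.
Next Sunday: May 14 2034.
The following Monday is May 15 2034.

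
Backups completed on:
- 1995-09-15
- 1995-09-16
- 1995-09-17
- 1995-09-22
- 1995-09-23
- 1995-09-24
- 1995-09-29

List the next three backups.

The gap pattern 1, 1, 5, 1, 1, 5 repeats every 3 events.
These are the Fridays, Saturdays and Sundays of each week.
Next Saturday: 1995-09-30.
The following Sunday is 1995-10-01.
Next Friday: 1995-10-06.

1995-09-30, 1995-10-01, 1995-10-06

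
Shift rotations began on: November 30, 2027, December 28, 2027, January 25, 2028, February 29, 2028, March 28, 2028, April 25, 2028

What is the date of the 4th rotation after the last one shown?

August 29, 2028

Every date is a Tuesday; gaps 28, 28, 35, 28, 28 days.
Each is the last Tuesday of its month (at least one falls on the 29th or later, ruling out '4th Tuesday').
May 2028 ends with Tuesday May 30, 2028.
Last Tuesday of June 2028: June 27, 2028.
July 2028 ends with Tuesday July 25, 2028.
August 2028 ends with Tuesday August 29, 2028.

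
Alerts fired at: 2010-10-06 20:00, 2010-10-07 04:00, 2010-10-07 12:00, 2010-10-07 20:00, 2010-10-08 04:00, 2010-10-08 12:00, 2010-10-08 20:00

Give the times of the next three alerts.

The interval is a steady 8 hours (8, 8, 8, 8, 8, 8).
2010-10-08 20:00 + 8 h = 2010-10-09 04:00.
2010-10-09 04:00 + 8 h = 2010-10-09 12:00.
2010-10-09 12:00 + 8 h = 2010-10-09 20:00.

2010-10-09 04:00, 2010-10-09 12:00, 2010-10-09 20:00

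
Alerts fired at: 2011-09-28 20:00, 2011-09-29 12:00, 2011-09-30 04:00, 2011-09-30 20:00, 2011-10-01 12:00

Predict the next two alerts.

2011-10-02 04:00, 2011-10-02 20:00

Gaps: 16, 16, 16, 16 hours — each event is 16 hours after the previous one.
2011-10-01 12:00 + 16 h = 2011-10-02 04:00.
2011-10-02 04:00 + 16 h = 2011-10-02 20:00.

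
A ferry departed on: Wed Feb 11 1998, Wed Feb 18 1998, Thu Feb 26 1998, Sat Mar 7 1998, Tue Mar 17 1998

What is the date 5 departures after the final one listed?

The spacing grows by 1 each time: 7, 8, 9, 10 days.
Next gap: 11 days. Tue Mar 17 1998 + 11 days = Sat Mar 28 1998.
Next gap: 12 days. Sat Mar 28 1998 + 12 days = Thu Apr 9 1998.
Next gap: 13 days. Thu Apr 9 1998 + 13 days = Wed Apr 22 1998.
Next gap: 14 days. Wed Apr 22 1998 + 14 days = Wed May 6 1998.
Next gap: 15 days. Wed May 6 1998 + 15 days = Thu May 21 1998.

Thu May 21 1998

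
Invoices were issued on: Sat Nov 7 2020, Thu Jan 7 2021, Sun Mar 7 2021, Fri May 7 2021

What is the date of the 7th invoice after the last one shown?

Gaps: 61, 59, 61 days — not constant. Every event is on the 7th of the month.
Pattern: the 7th of every 2 months.
July 2021: Wed Jul 7 2021.
September 2021: Tue Sep 7 2021.
November 2021: Sun Nov 7 2021.
Next: January 2022 → Fri Jan 7 2022.
Next: March 2022 → Mon Mar 7 2022.
Next: May 2022 → Sat May 7 2022.
July 2022: Thu Jul 7 2022.

Thu Jul 7 2022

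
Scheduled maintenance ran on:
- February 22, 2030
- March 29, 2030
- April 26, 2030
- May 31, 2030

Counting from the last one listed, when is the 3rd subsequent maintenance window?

August 30, 2030

All Fridays; the gaps (35, 28, 35) vary with month length.
This is the last Friday of each month.
Last Friday of June 2030: June 28, 2030.
July 2030 ends with Friday July 26, 2030.
Last Friday of August 2030: August 30, 2030.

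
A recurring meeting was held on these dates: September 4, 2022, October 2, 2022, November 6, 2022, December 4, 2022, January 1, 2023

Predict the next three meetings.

February 5, 2023; March 5, 2023; April 2, 2023

Gaps: 28, 35, 28, 28 days — a mix of 28 and 35. Every date is a Sunday.
Each is the 1st Sunday of its month.
1st Sunday of February 2023: February 5, 2023.
March 2023 — 1st Sunday is March 5, 2023.
April 2023 — 1st Sunday is April 2, 2023.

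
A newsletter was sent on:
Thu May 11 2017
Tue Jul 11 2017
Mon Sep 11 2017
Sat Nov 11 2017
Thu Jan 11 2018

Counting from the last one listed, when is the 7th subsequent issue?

Gaps: 61, 62, 61, 61 days — not constant. Every event is on the 11th of the month.
Pattern: the 11th of every 2 months.
March 2018: Sun Mar 11 2018.
May 2018: Fri May 11 2018.
Next: July 2018 → Wed Jul 11 2018.
September 2018: Tue Sep 11 2018.
November 2018: Sun Nov 11 2018.
January 2019: Fri Jan 11 2019.
Next: March 2019 → Mon Mar 11 2019.

Mon Mar 11 2019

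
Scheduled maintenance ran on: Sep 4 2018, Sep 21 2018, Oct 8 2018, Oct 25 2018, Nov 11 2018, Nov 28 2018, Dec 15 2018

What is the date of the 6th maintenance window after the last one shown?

Mar 27 2019

Gaps between consecutive events: 17, 17, 17, 17, 17, 17 days — a constant 17-day interval.
Dec 15 2018 + 17 days = Jan 1 2019.
Jan 1 2019 + 17 days = Jan 18 2019.
Jan 18 2019 + 17 days = Feb 4 2019.
Feb 4 2019 + 17 days = Feb 21 2019.
Feb 21 2019 + 17 days = Mar 10 2019.
Mar 10 2019 + 17 days = Mar 27 2019.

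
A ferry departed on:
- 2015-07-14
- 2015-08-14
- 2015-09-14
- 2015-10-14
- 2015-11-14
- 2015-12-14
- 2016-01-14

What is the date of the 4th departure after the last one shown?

Each date is the 14th; the gaps (31, 31, 30, 31, 30, 31) track the month lengths.
The rule is the 14th of each month.
Next: February 2016 → 2016-02-14.
March 2016: 2016-03-14.
Next: April 2016 → 2016-04-14.
May 2016: 2016-05-14.

2016-05-14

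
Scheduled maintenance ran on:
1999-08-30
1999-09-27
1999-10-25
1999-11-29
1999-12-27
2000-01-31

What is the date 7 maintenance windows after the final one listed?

2000-08-28

These are Mondays with 28, 28, 35, 28, 35-day gaps.
Each is the final Monday of its month — 1999-08-30 is past the 28th, so '4th Monday' doesn't fit.
February 2000 ends with Monday 2000-02-28.
Last Monday of March 2000: 2000-03-27.
April 2000 ends with Monday 2000-04-24.
Last Monday of May 2000: 2000-05-29.
June 2000 ends with Monday 2000-06-26.
Last Monday of July 2000: 2000-07-31.
Last Monday of August 2000: 2000-08-28.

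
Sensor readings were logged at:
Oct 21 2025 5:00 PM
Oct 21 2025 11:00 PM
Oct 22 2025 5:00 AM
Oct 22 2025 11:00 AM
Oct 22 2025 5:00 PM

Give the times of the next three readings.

Oct 22 2025 11:00 PM, Oct 23 2025 5:00 AM, Oct 23 2025 11:00 AM

The interval is a steady 6 hours (6, 6, 6, 6).
Oct 22 2025 5:00 PM + 6 h = Oct 22 2025 11:00 PM.
Oct 22 2025 11:00 PM + 6 h = Oct 23 2025 5:00 AM.
Oct 23 2025 5:00 AM + 6 h = Oct 23 2025 11:00 AM.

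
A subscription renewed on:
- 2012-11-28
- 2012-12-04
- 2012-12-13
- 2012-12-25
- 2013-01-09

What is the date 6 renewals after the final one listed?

2013-06-11

Gaps: 6, 9, 12, 15 days — each gap is 3 larger than the previous one.
Next gap: 18 days. 2013-01-09 + 18 days = 2013-01-27.
Next gap: 21 days. 2013-01-27 + 21 days = 2013-02-17.
Next gap: 24 days. 2013-02-17 + 24 days = 2013-03-13.
Next gap: 27 days. 2013-03-13 + 27 days = 2013-04-09.
Next gap: 30 days. 2013-04-09 + 30 days = 2013-05-09.
Next gap: 33 days. 2013-05-09 + 33 days = 2013-06-11.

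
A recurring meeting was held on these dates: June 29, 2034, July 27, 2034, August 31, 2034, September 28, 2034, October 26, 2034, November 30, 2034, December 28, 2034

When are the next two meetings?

January 25, 2035; February 22, 2035

Every date is a Thursday; gaps 28, 35, 28, 28, 35, 28 days.
Each is the last Thursday of its month (at least one falls on the 29th or later, ruling out '4th Thursday').
Last Thursday of January 2035: January 25, 2035.
February 2035 ends with Thursday February 22, 2035.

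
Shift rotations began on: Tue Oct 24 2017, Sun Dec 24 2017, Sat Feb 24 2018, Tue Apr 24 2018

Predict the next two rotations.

Sun Jun 24 2018, Fri Aug 24 2018

Each date is the 24th; the gaps (61, 62, 59) track the month lengths.
The rule is the 24th of every 2 months.
June 2018: Sun Jun 24 2018.
August 2018: Fri Aug 24 2018.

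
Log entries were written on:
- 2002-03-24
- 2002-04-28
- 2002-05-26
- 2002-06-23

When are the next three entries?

2002-07-28, 2002-08-25, 2002-09-22

Gaps: 35, 28, 28 days — a mix of 28 and 35. Every date is a Sunday.
Each is the 4th Sunday of its month.
July 2002 — 4th Sunday is 2002-07-28.
4th Sunday of August 2002: 2002-08-25.
4th Sunday of September 2002: 2002-09-22.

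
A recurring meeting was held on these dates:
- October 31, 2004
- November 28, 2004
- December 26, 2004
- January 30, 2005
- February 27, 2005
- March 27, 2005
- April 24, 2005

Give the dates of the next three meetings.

May 29, 2005; June 26, 2005; July 31, 2005

All Sundays; the gaps (28, 28, 35, 28, 28, 28) vary with month length.
This is the last Sunday of each month.
May 2005 ends with Sunday May 29, 2005.
June 2005 ends with Sunday June 26, 2005.
Last Sunday of July 2005: July 31, 2005.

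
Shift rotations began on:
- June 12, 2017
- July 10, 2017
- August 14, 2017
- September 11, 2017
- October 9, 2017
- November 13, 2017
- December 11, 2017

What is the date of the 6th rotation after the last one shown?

All dates are Mondays, 28, 35, 28, 28, 35, 28 days apart.
Specifically, the 2nd Monday of each month.
2nd Monday of January 2018: January 8, 2018.
2nd Monday of February 2018: February 12, 2018.
2nd Monday of March 2018: March 12, 2018.
2nd Monday of April 2018: April 9, 2018.
2nd Monday of May 2018: May 14, 2018.
2nd Monday of June 2018: June 11, 2018.

June 11, 2018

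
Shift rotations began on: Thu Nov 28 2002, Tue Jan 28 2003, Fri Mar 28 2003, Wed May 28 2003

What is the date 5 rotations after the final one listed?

Gaps: 61, 59, 61 days — not constant. Every event is on the 28th of the month.
Pattern: the 28th of every 2 months.
July 2003: Mon Jul 28 2003.
September 2003: Sun Sep 28 2003.
November 2003: Fri Nov 28 2003.
January 2004: Wed Jan 28 2004.
March 2004: Sun Mar 28 2004.

Sun Mar 28 2004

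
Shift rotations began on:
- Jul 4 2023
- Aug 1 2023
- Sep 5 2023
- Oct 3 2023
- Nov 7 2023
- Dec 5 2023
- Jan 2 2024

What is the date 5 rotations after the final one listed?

These are Tuesdays at 28- or 35-day spacing (28, 35, 28, 35, 28, 28).
The pattern: 1st Tuesday of the month.
February 2024 — 1st Tuesday is Feb 6 2024.
1st Tuesday of March 2024: Mar 5 2024.
April 2024 — 1st Tuesday is Apr 2 2024.
1st Tuesday of May 2024: May 7 2024.
1st Tuesday of June 2024: Jun 4 2024.

Jun 4 2024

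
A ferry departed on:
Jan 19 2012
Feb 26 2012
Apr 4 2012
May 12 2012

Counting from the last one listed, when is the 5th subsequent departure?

Every event comes 38 days after the last (38, 38, 38).
May 12 2012 + 38 days = Jun 19 2012.
Jun 19 2012 + 38 days = Jul 27 2012.
Jul 27 2012 + 38 days = Sep 3 2012.
Sep 3 2012 + 38 days = Oct 11 2012.
Oct 11 2012 + 38 days = Nov 18 2012.

Nov 18 2012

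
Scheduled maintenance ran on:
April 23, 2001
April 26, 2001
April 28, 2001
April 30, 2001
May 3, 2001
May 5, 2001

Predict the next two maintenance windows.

Every event lands on a Monday or Thursday or Saturday (gaps cycle 3, 2, 2, 3, 2).
So the schedule is: every Monday, Thursday and Saturday.
Next Monday: May 7, 2001.
Next Thursday: May 10, 2001.

May 7, 2001; May 10, 2001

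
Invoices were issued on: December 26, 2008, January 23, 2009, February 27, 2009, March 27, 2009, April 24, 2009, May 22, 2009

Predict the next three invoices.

June 26, 2009; July 24, 2009; August 28, 2009

All dates are Fridays, 28, 35, 28, 28, 28 days apart.
Specifically, the 4th Friday of each month.
June 2009 — 4th Friday is June 26, 2009.
July 2009 — 4th Friday is July 24, 2009.
August 2009 — 4th Friday is August 28, 2009.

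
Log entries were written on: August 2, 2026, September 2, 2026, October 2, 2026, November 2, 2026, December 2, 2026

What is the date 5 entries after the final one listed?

Each date is the 2nd; the gaps (31, 30, 31, 30) track the month lengths.
The rule is the 2nd of each month.
January 2027: January 2, 2027.
Next: February 2027 → February 2, 2027.
March 2027: March 2, 2027.
Next: April 2027 → April 2, 2027.
Next: May 2027 → May 2, 2027.

May 2, 2027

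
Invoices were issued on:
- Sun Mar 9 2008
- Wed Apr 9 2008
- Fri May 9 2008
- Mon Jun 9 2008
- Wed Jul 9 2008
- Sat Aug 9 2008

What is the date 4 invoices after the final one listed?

Tue Dec 9 2008

Gaps: 31, 30, 31, 30, 31 days — not constant. Every event is on the 9th of the month.
Pattern: the 9th of each month.
Next: September 2008 → Tue Sep 9 2008.
Next: October 2008 → Thu Oct 9 2008.
Next: November 2008 → Sun Nov 9 2008.
Next: December 2008 → Tue Dec 9 2008.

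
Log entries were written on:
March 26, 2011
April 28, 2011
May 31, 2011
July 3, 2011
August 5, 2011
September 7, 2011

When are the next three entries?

October 10, 2011; November 12, 2011; December 15, 2011

Gaps between consecutive events: 33, 33, 33, 33, 33 days — a constant 33-day interval.
September 7, 2011 + 33 days = October 10, 2011.
October 10, 2011 + 33 days = November 12, 2011.
November 12, 2011 + 33 days = December 15, 2011.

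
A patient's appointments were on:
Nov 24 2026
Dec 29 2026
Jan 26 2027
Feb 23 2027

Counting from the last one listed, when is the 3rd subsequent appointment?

Every date is a Tuesday; gaps 35, 28, 28 days.
Each is the last Tuesday of its month (at least one falls on the 29th or later, ruling out '4th Tuesday').
March 2027 ends with Tuesday Mar 30 2027.
April 2027 ends with Tuesday Apr 27 2027.
May 2027 ends with Tuesday May 25 2027.

May 25 2027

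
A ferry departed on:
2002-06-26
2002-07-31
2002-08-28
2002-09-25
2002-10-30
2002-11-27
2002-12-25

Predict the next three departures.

2003-01-29, 2003-02-26, 2003-03-26

Every date is a Wednesday; gaps 35, 28, 28, 35, 28, 28 days.
Each is the last Wednesday of its month (at least one falls on the 29th or later, ruling out '4th Wednesday').
Last Wednesday of January 2003: 2003-01-29.
February 2003 ends with Wednesday 2003-02-26.
March 2003 ends with Wednesday 2003-03-26.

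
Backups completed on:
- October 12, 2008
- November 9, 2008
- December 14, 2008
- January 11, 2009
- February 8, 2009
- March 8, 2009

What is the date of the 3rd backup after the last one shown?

June 14, 2009

These are Sundays at 28- or 35-day spacing (28, 35, 28, 28, 28).
The pattern: 2nd Sunday of the month.
April 2009 — 2nd Sunday is April 12, 2009.
2nd Sunday of May 2009: May 10, 2009.
June 2009 — 2nd Sunday is June 14, 2009.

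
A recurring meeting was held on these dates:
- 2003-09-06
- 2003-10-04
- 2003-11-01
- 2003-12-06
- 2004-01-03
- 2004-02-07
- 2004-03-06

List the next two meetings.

2004-04-03, 2004-05-01

Gaps: 28, 28, 35, 28, 35, 28 days — a mix of 28 and 35. Every date is a Saturday.
Each is the 1st Saturday of its month.
1st Saturday of April 2004: 2004-04-03.
1st Saturday of May 2004: 2004-05-01.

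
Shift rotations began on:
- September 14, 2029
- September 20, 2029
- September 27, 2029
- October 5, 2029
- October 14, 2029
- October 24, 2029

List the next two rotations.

November 4, 2029; November 16, 2029

Intervals are 6, 7, 8, 9, 10 days — an arithmetic progression with common difference 1.
Next gap: 11 days. October 24, 2029 + 11 days = November 4, 2029.
Next gap: 12 days. November 4, 2029 + 12 days = November 16, 2029.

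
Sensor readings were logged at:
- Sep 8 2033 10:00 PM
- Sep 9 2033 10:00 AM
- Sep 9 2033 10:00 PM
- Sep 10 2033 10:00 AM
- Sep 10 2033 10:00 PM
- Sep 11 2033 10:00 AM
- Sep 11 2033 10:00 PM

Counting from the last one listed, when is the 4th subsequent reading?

Spacing: 12, 12, 12, 12, 12, 12 h — constant 12 h.
Sep 11 2033 10:00 PM + 12 h = Sep 12 2033 10:00 AM.
Sep 12 2033 10:00 AM + 12 h = Sep 12 2033 10:00 PM.
Sep 12 2033 10:00 PM + 12 h = Sep 13 2033 10:00 AM.
Sep 13 2033 10:00 AM + 12 h = Sep 13 2033 10:00 PM.

Sep 13 2033 10:00 PM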